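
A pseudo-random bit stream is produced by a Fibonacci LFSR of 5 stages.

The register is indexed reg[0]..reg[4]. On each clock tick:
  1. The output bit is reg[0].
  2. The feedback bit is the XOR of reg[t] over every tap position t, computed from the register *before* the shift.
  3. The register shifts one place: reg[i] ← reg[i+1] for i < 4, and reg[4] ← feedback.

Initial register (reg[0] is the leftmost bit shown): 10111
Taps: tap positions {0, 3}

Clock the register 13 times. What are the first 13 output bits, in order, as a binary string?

1011101100011

tick  register→output (feedback)
  0  10111→1 (0)
  1  01110→0 (1)
  2  11101→1 (1)
  3  11011→1 (0)
  4  10110→1 (0)
  5  01100→0 (0)
  6  11000→1 (1)
  7  10001→1 (1)
  8  00011→0 (1)
  9  00111→0 (1)
 10  01111→0 (1)
 11  11111→1 (0)
 12  11110→1 (0)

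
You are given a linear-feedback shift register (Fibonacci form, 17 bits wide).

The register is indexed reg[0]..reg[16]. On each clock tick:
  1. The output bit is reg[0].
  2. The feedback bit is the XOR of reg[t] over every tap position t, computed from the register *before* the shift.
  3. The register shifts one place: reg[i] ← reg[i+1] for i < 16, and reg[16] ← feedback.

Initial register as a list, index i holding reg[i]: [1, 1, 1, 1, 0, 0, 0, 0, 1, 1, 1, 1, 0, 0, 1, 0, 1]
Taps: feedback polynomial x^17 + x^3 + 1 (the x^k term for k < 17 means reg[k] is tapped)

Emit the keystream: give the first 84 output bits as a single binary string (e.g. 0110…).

k : reg_k → out_k, fb_k
0: 11110000111100101 → 1, fb=0
1: 11100001111001010 → 1, fb=1
2: 11000011110010101 → 1, fb=1
3: 10000111100101011 → 1, fb=1
4: 00001111001010111 → 0, fb=0
5: 00011110010101110 → 0, fb=1
6: 00111100101011101 → 0, fb=1
7: 01111001010111011 → 0, fb=1
8: 11110010101110111 → 1, fb=0
9: 11100101011101110 → 1, fb=1
10: 11001010111011101 → 1, fb=1
11: 10010101110111011 → 1, fb=0
12: 00101011101110110 → 0, fb=0
13: 01010111011101100 → 0, fb=1
14: 10101110111011001 → 1, fb=1
15: 01011101110110011 → 0, fb=1
16: 10111011101100111 → 1, fb=0
17: 01110111011001110 → 0, fb=1
18: 11101110110011101 → 1, fb=1
19: 11011101100111011 → 1, fb=0
20: 10111011001110110 → 1, fb=0
21: 01110110011101100 → 0, fb=1
22: 11101100111011001 → 1, fb=1
23: 11011001110110011 → 1, fb=0
24: 10110011101100110 → 1, fb=0
25: 01100111011001100 → 0, fb=0
26: 11001110110011000 → 1, fb=1
27: 10011101100110001 → 1, fb=0
28: 00111011001100010 → 0, fb=1
29: 01110110011000101 → 0, fb=1
30: 11101100110001011 → 1, fb=1
31: 11011001100010111 → 1, fb=0
32: 10110011000101110 → 1, fb=0
33: 01100110001011100 → 0, fb=0
34: 11001100010111000 → 1, fb=1
35: 10011000101110001 → 1, fb=0
36: 00110001011100010 → 0, fb=1
37: 01100010111000101 → 0, fb=0
38: 11000101110001010 → 1, fb=1
39: 10001011100010101 → 1, fb=1
40: 00010111000101011 → 0, fb=1
41: 00101110001010111 → 0, fb=0
42: 01011100010101110 → 0, fb=1
43: 10111000101011101 → 1, fb=0
44: 01110001010111010 → 0, fb=1
45: 11100010101110101 → 1, fb=1
46: 11000101011101011 → 1, fb=1
47: 10001010111010111 → 1, fb=1
48: 00010101110101111 → 0, fb=1
49: 00101011101011111 → 0, fb=0
50: 01010111010111110 → 0, fb=1
51: 10101110101111101 → 1, fb=1
52: 01011101011111011 → 0, fb=1
53: 10111010111110111 → 1, fb=0
54: 01110101111101110 → 0, fb=1
55: 11101011111011101 → 1, fb=1
56: 11010111110111011 → 1, fb=0
57: 10101111101110110 → 1, fb=1
58: 01011111011101101 → 0, fb=1
59: 10111110111011011 → 1, fb=0
60: 01111101110110110 → 0, fb=1
61: 11111011101101101 → 1, fb=0
62: 11110111011011010 → 1, fb=0
63: 11101110110110100 → 1, fb=1
64: 11011101101101001 → 1, fb=0
65: 10111011011010010 → 1, fb=0
66: 01110110110100100 → 0, fb=1
67: 11101101101001001 → 1, fb=1
68: 11011011010010011 → 1, fb=0
69: 10110110100100110 → 1, fb=0
70: 01101101001001100 → 0, fb=0
71: 11011010010011000 → 1, fb=0
72: 10110100100110000 → 1, fb=0
73: 01101001001100000 → 0, fb=0
74: 11010010011000000 → 1, fb=0
75: 10100100110000000 → 1, fb=1
76: 01001001100000001 → 0, fb=0
77: 10010011000000010 → 1, fb=0
78: 00100110000000100 → 0, fb=0
79: 01001100000001000 → 0, fb=0
80: 10011000000010000 → 1, fb=0
81: 00110000000100000 → 0, fb=1
82: 01100000001000001 → 0, fb=0
83: 11000000010000010 → 1, fb=1

111100001111001010111011101100111011001100010111000101011101011111011101101101001001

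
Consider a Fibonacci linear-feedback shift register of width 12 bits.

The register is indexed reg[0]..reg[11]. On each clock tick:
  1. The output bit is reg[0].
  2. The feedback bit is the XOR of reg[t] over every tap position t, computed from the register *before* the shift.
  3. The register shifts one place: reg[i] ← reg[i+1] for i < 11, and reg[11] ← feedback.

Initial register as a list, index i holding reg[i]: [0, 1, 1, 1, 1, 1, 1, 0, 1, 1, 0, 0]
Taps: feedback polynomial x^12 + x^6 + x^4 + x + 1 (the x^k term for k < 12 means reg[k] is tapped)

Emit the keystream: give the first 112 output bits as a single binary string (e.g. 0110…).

0111111011001101110011111001010011001100001010011100100101001001110100110011100010001110001011111011011001100010

tick  register→output (feedback)
  0  011111101100→0 (1)
  1  111111011001→1 (1)
  2  111110110011→1 (0)
  3  111101100110→1 (1)
  4  111011001101→1 (1)
  5  110110011011→1 (1)
  6  101100110111→1 (0)
  7  011001101110→0 (0)
  8  110011011100→1 (1)
  9  100110111001→1 (1)
 10  001101110011→0 (1)
 11  011011100111→0 (1)
 12  110111001111→1 (1)
 13  101110011111→1 (0)
 14  011100111110→0 (0)
 15  111001111100→1 (1)
 16  110011111001→1 (0)
 17  100111110010→1 (1)
 18  001111100101→0 (0)
 19  011111001010→0 (0)
 20  111110010100→1 (1)
 21  111100101001→1 (1)
 22  111001010011→1 (0)
 23  110010100110→1 (0)
 24  100101001100→1 (1)
 25  001010011001→0 (1)
 26  010100110011→0 (0)
 27  101001100110→1 (0)
 28  010011001100→0 (0)
 29  100110011000→1 (0)
 30  001100110000→0 (1)
 31  011001100001→0 (0)
 32  110011000010→1 (1)
 33  100110000101→1 (0)
 34  001100001010→0 (0)
 35  011000010100→0 (1)
 36  110000101001→1 (1)
 37  100001010011→1 (1)
 38  000010100111→0 (0)
 39  000101001110→0 (0)
 40  001010011100→0 (1)
 41  010100111001→0 (0)
 42  101001110010→1 (0)
 43  010011100100→0 (1)
 44  100111001001→1 (0)
 45  001110010010→0 (1)
 46  011100100101→0 (0)
 47  111001001010→1 (0)
 48  110010010100→1 (1)
 49  100100101001→1 (0)
 50  001001010010→0 (0)
 51  010010100100→0 (1)
 52  100101001001→1 (1)
 53  001010010011→0 (1)
 54  010100100111→0 (0)
 55  101001001110→1 (1)
 56  010010011101→0 (0)
 57  100100111010→1 (0)
 58  001001110100→0 (1)
 59  010011101001→0 (1)
 60  100111010011→1 (0)
 61  001110100110→0 (0)
 62  011101001100→0 (1)
 63  111010011001→1 (1)
 64  110100110011→1 (1)
 65  101001100111→1 (0)
 66  010011001110→0 (0)
 67  100110011100→1 (0)
 68  001100111000→0 (1)
 69  011001110001→0 (0)
 70  110011100010→1 (0)
 71  100111000100→1 (0)
 72  001110001000→0 (1)
 73  011100010001→0 (1)
 74  111000100011→1 (1)
 75  110001000111→1 (0)
 76  100010001110→1 (0)
 77  000100011100→0 (0)
 78  001000111000→0 (1)
 79  010001110001→0 (0)
 80  100011100010→1 (1)
 81  000111000101→0 (1)
 82  001110001011→0 (1)
 83  011100010111→0 (1)
 84  111000101111→1 (1)
 85  110001011111→1 (0)
 86  100010111110→1 (1)
 87  000101111101→0 (1)
 88  001011111011→0 (0)
 89  010111110110→0 (1)
 90  101111101101→1 (1)
 91  011111011011→0 (0)
 92  111110110110→1 (0)
 93  111101101100→1 (1)
 94  111011011001→1 (1)
 95  110110110011→1 (0)
 96  101101100110→1 (0)
 97  011011001100→0 (0)
 98  110110011000→1 (1)
 99  101100110001→1 (0)
100  011001100010→0 (0)
101  110011000100→1 (1)
102  100110001001→1 (0)
103  001100010010→0 (0)
104  011000100100→0 (0)
105  110001001000→1 (0)
106  100010010000→1 (0)
107  000100100000→0 (1)
108  001001000001→0 (0)
109  010010000010→0 (0)
110  100100000100→1 (1)
111  001000001001→0 (0)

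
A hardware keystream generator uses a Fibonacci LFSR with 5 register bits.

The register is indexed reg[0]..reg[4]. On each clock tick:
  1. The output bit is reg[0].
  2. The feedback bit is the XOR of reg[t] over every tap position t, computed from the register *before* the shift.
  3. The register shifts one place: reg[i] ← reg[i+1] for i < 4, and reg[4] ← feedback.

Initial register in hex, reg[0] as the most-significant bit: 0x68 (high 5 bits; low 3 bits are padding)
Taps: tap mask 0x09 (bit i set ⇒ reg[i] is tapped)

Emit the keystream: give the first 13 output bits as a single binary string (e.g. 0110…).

0110100100001

k : reg_k → out_k, fb_k
0: 01101 → 0, fb=0
1: 11010 → 1, fb=0
2: 10100 → 1, fb=1
3: 01001 → 0, fb=0
4: 10010 → 1, fb=0
5: 00100 → 0, fb=0
6: 01000 → 0, fb=0
7: 10000 → 1, fb=1
8: 00001 → 0, fb=0
9: 00010 → 0, fb=1
10: 00101 → 0, fb=0
11: 01010 → 0, fb=1
12: 10101 → 1, fb=1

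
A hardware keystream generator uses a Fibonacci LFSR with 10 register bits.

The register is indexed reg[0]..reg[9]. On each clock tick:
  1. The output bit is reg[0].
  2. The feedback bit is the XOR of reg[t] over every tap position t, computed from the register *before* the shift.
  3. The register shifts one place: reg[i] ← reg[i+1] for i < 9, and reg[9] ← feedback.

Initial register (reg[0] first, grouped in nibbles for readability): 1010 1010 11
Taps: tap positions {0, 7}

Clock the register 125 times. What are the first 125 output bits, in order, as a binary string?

tick  register→output (feedback)
  0  1010101011→1 (1)
  1  0101010111→0 (1)
  2  1010101111→1 (0)
  3  0101011110→0 (1)
  4  1010111101→1 (0)
  5  0101111010→0 (0)
  6  1011110100→1 (0)
  7  0111101000→0 (0)
  8  1111010000→1 (1)
  9  1110100001→1 (1)
 10  1101000011→1 (1)
 11  1010000111→1 (0)
 12  0100001110→0 (1)
 13  1000011101→1 (0)
 14  0000111010→0 (0)
 15  0001110100→0 (1)
 16  0011101001→0 (0)
 17  0111010010→0 (0)
 18  1110100100→1 (0)
 19  1101001000→1 (1)
 20  1010010001→1 (1)
 21  0100100011→0 (0)
 22  1001000110→1 (0)
 23  0010001100→0 (1)
 24  0100011001→0 (0)
 25  1000110010→1 (1)
 26  0001100101→0 (1)
 27  0011001011→0 (0)
 28  0110010110→0 (1)
 29  1100101101→1 (0)
 30  1001011010→1 (1)
 31  0010110101→0 (1)
 32  0101101011→0 (0)
 33  1011010110→1 (0)
 34  0110101100→0 (1)
 35  1101011001→1 (1)
 36  1010110011→1 (1)
 37  0101100111→0 (1)
 38  1011001111→1 (0)
 39  0110011110→0 (1)
 40  1100111101→1 (0)
 41  1001111010→1 (1)
 42  0011110101→0 (1)
 43  0111101011→0 (0)
 44  1111010110→1 (0)
 45  1110101100→1 (0)
 46  1101011000→1 (1)
 47  1010110001→1 (1)
 48  0101100011→0 (0)
 49  1011000110→1 (0)
 50  0110001100→0 (1)
 51  1100011001→1 (1)
 52  1000110011→1 (1)
 53  0001100111→0 (1)
 54  0011001111→0 (1)
 55  0110011111→0 (1)
 56  1100111111→1 (0)
 57  1001111110→1 (0)
 58  0011111100→0 (1)
 59  0111111001→0 (0)
 60  1111110010→1 (1)
 61  1111100101→1 (0)
 62  1111001010→1 (1)
 63  1110010101→1 (0)
 64  1100101010→1 (1)
 65  1001010101→1 (0)
 66  0010101010→0 (0)
 67  0101010100→0 (1)
 68  1010101001→1 (1)
 69  0101010011→0 (0)
 70  1010100110→1 (0)
 71  0101001100→0 (1)
 72  1010011001→1 (1)
 73  0100110011→0 (0)
 74  1001100110→1 (0)
 75  0011001100→0 (1)
 76  0110011001→0 (0)
 77  1100110010→1 (1)
 78  1001100101→1 (0)
 79  0011001010→0 (0)
 80  0110010100→0 (1)
 81  1100101001→1 (1)
 82  1001010011→1 (1)
 83  0010100111→0 (1)
 84  0101001111→0 (1)
 85  1010011111→1 (0)
 86  0100111110→0 (1)
 87  1001111101→1 (0)
 88  0011111010→0 (0)
 89  0111110100→0 (1)
 90  1111101001→1 (1)
 91  1111010011→1 (1)
 92  1110100111→1 (0)
 93  1101001110→1 (0)
 94  1010011100→1 (0)
 95  0100111000→0 (0)
 96  1001110000→1 (1)
 97  0011100001→0 (0)
 98  0111000010→0 (0)
 99  1110000100→1 (0)
100  1100001000→1 (1)
101  1000010001→1 (1)
102  0000100011→0 (0)
103  0001000110→0 (1)
104  0010001101→0 (1)
105  0100011011→0 (0)
106  1000110110→1 (0)
107  0001101100→0 (1)
108  0011011001→0 (0)
109  0110110010→0 (0)
110  1101100100→1 (0)
111  1011001000→1 (1)
112  0110010001→0 (0)
113  1100100010→1 (1)
114  1001000101→1 (0)
115  0010001010→0 (0)
116  0100010100→0 (1)
117  1000101001→1 (1)
118  0001010011→0 (0)
119  0010100110→0 (1)
120  0101001101→0 (1)
121  1010011011→1 (1)
122  0100110111→0 (1)
123  1001101111→1 (0)
124  0011011110→0 (1)

10101010111101000011101001000110010110101100111101011000110011111100101010100110011001010011111010011100001000110110010001010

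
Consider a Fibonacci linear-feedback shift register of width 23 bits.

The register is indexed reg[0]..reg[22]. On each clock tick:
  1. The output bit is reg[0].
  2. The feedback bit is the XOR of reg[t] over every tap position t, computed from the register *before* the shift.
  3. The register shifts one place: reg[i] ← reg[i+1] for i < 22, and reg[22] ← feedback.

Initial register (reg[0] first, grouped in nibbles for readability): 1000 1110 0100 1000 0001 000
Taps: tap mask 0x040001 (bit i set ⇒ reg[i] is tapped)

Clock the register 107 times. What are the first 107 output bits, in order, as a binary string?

10001110010010000001000110010000000100001010011000010000101001000110111101011011100101000111110101011101110

tick  register→output (feedback)
  0  10001110010010000001000→1 (1)
  1  00011100100100000010001→0 (1)
  2  00111001001000000100011→0 (0)
  3  01110010010000001000110→0 (0)
  4  11100100100000010001100→1 (1)
  5  11001001000000100011001→1 (0)
  6  10010010000001000110010→1 (0)
  7  00100100000010001100100→0 (0)
  8  01001000000100011001000→0 (0)
  9  10010000001000110010000→1 (0)
 10  00100000010001100100000→0 (0)
 11  01000000100011001000000→0 (0)
 12  10000001000110010000000→1 (1)
 13  00000010001100100000001→0 (0)
 14  00000100011001000000010→0 (0)
 15  00001000110010000000100→0 (0)
 16  00010001100100000001000→0 (0)
 17  00100011001000000010000→0 (1)
 18  01000110010000000100001→0 (0)
 19  10001100100000001000010→1 (1)
 20  00011001000000010000101→0 (0)
 21  00110010000000100001010→0 (0)
 22  01100100000001000010100→0 (1)
 23  11001000000010000101001→1 (1)
 24  10010000000100001010011→1 (0)
 25  00100000001000010100110→0 (0)
 26  01000000010000101001100→0 (0)
 27  10000000100001010011000→1 (0)
 28  00000001000010100110000→0 (1)
 29  00000010000101001100001→0 (0)
 30  00000100001010011000010→0 (0)
 31  00001000010100110000100→0 (0)
 32  00010000101001100001000→0 (0)
 33  00100001010011000010000→0 (1)
 34  01000010100110000100001→0 (0)
 35  10000101001100001000010→1 (1)
 36  00001010011000010000101→0 (0)
 37  00010100110000100001010→0 (0)
 38  00101001100001000010100→0 (1)
 39  01010011000010000101001→0 (0)
 40  10100110000100001010010→1 (0)
 41  01001100001000010100100→0 (0)
 42  10011000010000101001000→1 (1)
 43  00110000100001010010001→0 (1)
 44  01100001000010100100011→0 (0)
 45  11000010000101001000110→1 (1)
 46  10000100001010010001101→1 (1)
 47  00001000010100100011011→0 (1)
 48  00010000101001000110111→0 (1)
 49  00100001010010001101111→0 (0)
 50  01000010100100011011110→0 (1)
 51  10000101001000110111101→1 (0)
 52  00001010010001101111010→0 (1)
 53  00010100100011011110101→0 (1)
 54  00101001000110111101011→0 (0)
 55  01010010001101111010110→0 (1)
 56  10100100011011110101101→1 (1)
 57  01001000110111101011011→0 (1)
 58  10010001101111010110111→1 (0)
 59  00100011011110101101110→0 (0)
 60  01000110111101011011100→0 (1)
 61  10001101111010110111001→1 (0)
 62  00011011110101101110010→0 (1)
 63  00110111101011011100101→0 (0)
 64  01101111010110111001010→0 (0)
 65  11011110101101110010100→1 (0)
 66  10111101011011100101000→1 (1)
 67  01111010110111001010001→0 (1)
 68  11110101101110010100011→1 (1)
 69  11101011011100101000111→1 (1)
 70  11010110111001010001111→1 (1)
 71  10101101110010100011111→1 (0)
 72  01011011100101000111110→0 (1)
 73  10110111001010001111101→1 (0)
 74  01101110010100011111010→0 (1)
 75  11011100101000111110101→1 (0)
 76  10111001010001111101010→1 (1)
 77  01110010100011111010101→0 (1)
 78  11100101000111110101011→1 (1)
 79  11001010001111101010111→1 (0)
 80  10010100011111010101110→1 (1)
 81  00101000111110101011101→0 (1)
 82  01010001111101010111011→0 (1)
 83  10100011111010101110111→1 (0)
 84  01000111110101011101110→0 (0)
 85  10001111101010111011100→1 (0)
 86  00011111010101110111000→0 (1)
 87  00111110101011101110001→0 (1)
 88  01111101010111011100011→0 (0)
 89  11111010101110111000110→1 (1)
 90  11110101011101110001101→1 (1)
 91  11101010111011100011011→1 (0)
 92  11010101110111000110110→1 (0)
 93  10101011101110001101100→1 (1)
 94  01010111011100011011001→0 (1)
 95  10101110111000110110011→1 (0)
 96  01011101110001101100110→0 (0)
 97  10111011100011011001100→1 (1)
 98  01110111000110110011001→0 (1)
 99  11101110001101100110011→1 (0)
100  11011100011011001100110→1 (1)
101  10111000110110011001101→1 (1)
102  01110001101100110011011→0 (1)
103  11100011011001100110111→1 (0)
104  11000110110011001101110→1 (1)
105  10001101100110011011101→1 (0)
106  00011011001100110111010→0 (1)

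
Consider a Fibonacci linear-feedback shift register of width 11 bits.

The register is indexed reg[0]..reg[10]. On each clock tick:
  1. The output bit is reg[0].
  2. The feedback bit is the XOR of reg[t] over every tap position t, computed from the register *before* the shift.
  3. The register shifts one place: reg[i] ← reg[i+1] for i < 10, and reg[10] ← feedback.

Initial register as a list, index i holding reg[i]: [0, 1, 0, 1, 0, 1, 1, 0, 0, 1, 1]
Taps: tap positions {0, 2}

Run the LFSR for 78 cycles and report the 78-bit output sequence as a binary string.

010101100110000111111100110000011111100011000011011110011101001111010011100100

step | reg (before) | out | fb
   0 | 01010110011 | 0 | 0
   1 | 10101100110 | 1 | 0
   2 | 01011001100 | 0 | 0
   3 | 10110011000 | 1 | 0
   4 | 01100110000 | 0 | 1
   5 | 11001100001 | 1 | 1
   6 | 10011000011 | 1 | 1
   7 | 00110000111 | 0 | 1
   8 | 01100001111 | 0 | 1
   9 | 11000011111 | 1 | 1
  10 | 10000111111 | 1 | 1
  11 | 00001111111 | 0 | 0
  12 | 00011111110 | 0 | 0
  13 | 00111111100 | 0 | 1
  14 | 01111111001 | 0 | 1
  15 | 11111110011 | 1 | 0
  16 | 11111100110 | 1 | 0
  17 | 11111001100 | 1 | 0
  18 | 11110011000 | 1 | 0
  19 | 11100110000 | 1 | 0
  20 | 11001100000 | 1 | 1
  21 | 10011000001 | 1 | 1
  22 | 00110000011 | 0 | 1
  23 | 01100000111 | 0 | 1
  24 | 11000001111 | 1 | 1
  25 | 10000011111 | 1 | 1
  26 | 00000111111 | 0 | 0
  27 | 00001111110 | 0 | 0
  28 | 00011111100 | 0 | 0
  29 | 00111111000 | 0 | 1
  30 | 01111110001 | 0 | 1
  31 | 11111100011 | 1 | 0
  32 | 11111000110 | 1 | 0
  33 | 11110001100 | 1 | 0
  34 | 11100011000 | 1 | 0
  35 | 11000110000 | 1 | 1
  36 | 10001100001 | 1 | 1
  37 | 00011000011 | 0 | 0
  38 | 00110000110 | 0 | 1
  39 | 01100001101 | 0 | 1
  40 | 11000011011 | 1 | 1
  41 | 10000110111 | 1 | 1
  42 | 00001101111 | 0 | 0
  43 | 00011011110 | 0 | 0
  44 | 00110111100 | 0 | 1
  45 | 01101111001 | 0 | 1
  46 | 11011110011 | 1 | 1
  47 | 10111100111 | 1 | 0
  48 | 01111001110 | 0 | 1
  49 | 11110011101 | 1 | 0
  50 | 11100111010 | 1 | 0
  51 | 11001110100 | 1 | 1
  52 | 10011101001 | 1 | 1
  53 | 00111010011 | 0 | 1
  54 | 01110100111 | 0 | 1
  55 | 11101001111 | 1 | 0
  56 | 11010011110 | 1 | 1
  57 | 10100111101 | 1 | 0
  58 | 01001111010 | 0 | 0
  59 | 10011110100 | 1 | 1
  60 | 00111101001 | 0 | 1
  61 | 01111010011 | 0 | 1
  62 | 11110100111 | 1 | 0
  63 | 11101001110 | 1 | 0
  64 | 11010011100 | 1 | 1
  65 | 10100111001 | 1 | 0
  66 | 01001110010 | 0 | 0
  67 | 10011100100 | 1 | 1
  68 | 00111001001 | 0 | 1
  69 | 01110010011 | 0 | 1
  70 | 11100100111 | 1 | 0
  71 | 11001001110 | 1 | 1
  72 | 10010011101 | 1 | 1
  73 | 00100111011 | 0 | 1
  74 | 01001110111 | 0 | 0
  75 | 10011101110 | 1 | 1
  76 | 00111011101 | 0 | 1
  77 | 01110111011 | 0 | 1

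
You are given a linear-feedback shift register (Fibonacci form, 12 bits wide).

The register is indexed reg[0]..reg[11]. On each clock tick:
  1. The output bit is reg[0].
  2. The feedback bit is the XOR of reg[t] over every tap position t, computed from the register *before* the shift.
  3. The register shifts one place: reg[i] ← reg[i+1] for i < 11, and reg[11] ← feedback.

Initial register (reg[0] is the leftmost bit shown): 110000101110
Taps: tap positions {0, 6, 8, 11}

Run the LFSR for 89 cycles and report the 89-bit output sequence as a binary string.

k : reg_k → out_k, fb_k
0: 110000101110 → 1, fb=1
1: 100001011101 → 1, fb=1
2: 000010111011 → 0, fb=1
3: 000101110111 → 0, fb=0
4: 001011101110 → 0, fb=0
5: 010111011100 → 0, fb=1
6: 101110111001 → 1, fb=0
7: 011101110010 → 0, fb=1
8: 111011100101 → 1, fb=1
9: 110111001011 → 1, fb=1
10: 101110010111 → 1, fb=0
11: 011100101110 → 0, fb=0
12: 111001011100 → 1, fb=0
13: 110010111000 → 1, fb=1
14: 100101110001 → 1, fb=1
15: 001011100011 → 0, fb=0
16: 010111000110 → 0, fb=0
17: 101110001100 → 1, fb=0
18: 011100011000 → 0, fb=1
19: 111000110001 → 1, fb=1
20: 110001100011 → 1, fb=1
21: 100011000111 → 1, fb=0
22: 000110001110 → 0, fb=1
23: 001100011101 → 0, fb=0
24: 011000111010 → 0, fb=0
25: 110001110100 → 1, fb=0
26: 100011101000 → 1, fb=1
27: 000111010001 → 0, fb=1
28: 001110100011 → 0, fb=0
29: 011101000110 → 0, fb=0
30: 111010001100 → 1, fb=0
31: 110100011000 → 1, fb=0
32: 101000110000 → 1, fb=0
33: 010001100000 → 0, fb=1
34: 100011000001 → 1, fb=0
35: 000110000010 → 0, fb=0
36: 001100000100 → 0, fb=0
37: 011000001000 → 0, fb=1
38: 110000010001 → 1, fb=0
39: 100000100010 → 1, fb=0
40: 000001000100 → 0, fb=0
41: 000010001000 → 0, fb=1
42: 000100010001 → 0, fb=1
43: 001000100011 → 0, fb=0
44: 010001000110 → 0, fb=0
45: 100010001100 → 1, fb=0
46: 000100011000 → 0, fb=1
47: 001000110001 → 0, fb=0
48: 010001100010 → 0, fb=1
49: 100011000101 → 1, fb=0
50: 000110001010 → 0, fb=1
51: 001100010101 → 0, fb=1
52: 011000101011 → 0, fb=1
53: 110001010111 → 1, fb=0
54: 100010101110 → 1, fb=1
55: 000101011101 → 0, fb=0
56: 001010111010 → 0, fb=0
57: 010101110100 → 0, fb=1
58: 101011101001 → 1, fb=0
59: 010111010010 → 0, fb=0
60: 101110100100 → 1, fb=0
61: 011101001000 → 0, fb=1
62: 111010010001 → 1, fb=0
63: 110100100010 → 1, fb=0
64: 101001000100 → 1, fb=1
65: 010010001001 → 0, fb=0
66: 100100010010 → 1, fb=1
67: 001000100101 → 0, fb=0
68: 010001001010 → 0, fb=1
69: 100010010101 → 1, fb=0
70: 000100101010 → 0, fb=0
71: 001001010100 → 0, fb=0
72: 010010101000 → 0, fb=0
73: 100101010000 → 1, fb=1
74: 001010100001 → 0, fb=0
75: 010101000010 → 0, fb=0
76: 101010000100 → 1, fb=1
77: 010100001001 → 0, fb=0
78: 101000010010 → 1, fb=1
79: 010000100101 → 0, fb=0
80: 100001001010 → 1, fb=0
81: 000010010100 → 0, fb=0
82: 000100101000 → 0, fb=0
83: 001001010000 → 0, fb=0
84: 010010100000 → 0, fb=1
85: 100101000001 → 1, fb=0
86: 001010000010 → 0, fb=0
87: 010100000100 → 0, fb=0
88: 101000001000 → 1, fb=0

11000010111011100101110001100011101000110000010001000110001010111010010001001010100001001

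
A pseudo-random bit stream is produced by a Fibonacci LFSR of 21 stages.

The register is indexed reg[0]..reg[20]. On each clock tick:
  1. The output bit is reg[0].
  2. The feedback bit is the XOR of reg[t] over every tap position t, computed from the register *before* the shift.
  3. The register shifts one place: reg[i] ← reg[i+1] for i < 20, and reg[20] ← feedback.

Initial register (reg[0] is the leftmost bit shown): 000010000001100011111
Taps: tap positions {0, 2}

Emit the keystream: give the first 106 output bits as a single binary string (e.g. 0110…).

0000100000011000111110010100001111011000111000100110010111011011010111111001010110110001000011100001101110

tick  register→output (feedback)
  0  000010000001100011111→0 (0)
  1  000100000011000111110→0 (0)
  2  001000000110001111100→0 (1)
  3  010000001100011111001→0 (0)
  4  100000011000111110010→1 (1)
  5  000000110001111100101→0 (0)
  6  000001100011111001010→0 (0)
  7  000011000111110010100→0 (0)
  8  000110001111100101000→0 (0)
  9  001100011111001010000→0 (1)
 10  011000111110010100001→0 (1)
 11  110001111100101000011→1 (1)
 12  100011111001010000111→1 (1)
 13  000111110010100001111→0 (0)
 14  001111100101000011110→0 (1)
 15  011111001010000111101→0 (1)
 16  111110010100001111011→1 (0)
 17  111100101000011110110→1 (0)
 18  111001010000111101100→1 (0)
 19  110010100001111011000→1 (1)
 20  100101000011110110001→1 (1)
 21  001010000111101100011→0 (1)
 22  010100001111011000111→0 (0)
 23  101000011110110001110→1 (0)
 24  010000111101100011100→0 (0)
 25  100001111011000111000→1 (1)
 26  000011110110001110001→0 (0)
 27  000111101100011100010→0 (0)
 28  001111011000111000100→0 (1)
 29  011110110001110001001→0 (1)
 30  111101100011100010011→1 (0)
 31  111011000111000100110→1 (0)
 32  110110001110001001100→1 (1)
 33  101100011100010011001→1 (0)
 34  011000111000100110010→0 (1)
 35  110001110001001100101→1 (1)
 36  100011100010011001011→1 (1)
 37  000111000100110010111→0 (0)
 38  001110001001100101110→0 (1)
 39  011100010011001011101→0 (1)
 40  111000100110010111011→1 (0)
 41  110001001100101110110→1 (1)
 42  100010011001011101101→1 (1)
 43  000100110010111011011→0 (0)
 44  001001100101110110110→0 (1)
 45  010011001011101101101→0 (0)
 46  100110010111011011010→1 (1)
 47  001100101110110110101→0 (1)
 48  011001011101101101011→0 (1)
 49  110010111011011010111→1 (1)
 50  100101110110110101111→1 (1)
 51  001011101101101011111→0 (1)
 52  010111011011010111111→0 (0)
 53  101110110110101111110→1 (0)
 54  011101101101011111100→0 (1)
 55  111011011010111111001→1 (0)
 56  110110110101111110010→1 (1)
 57  101101101011111100101→1 (0)
 58  011011010111111001010→0 (1)
 59  110110101111110010101→1 (1)
 60  101101011111100101011→1 (0)
 61  011010111111001010110→0 (1)
 62  110101111110010101101→1 (1)
 63  101011111100101011011→1 (0)
 64  010111111001010110110→0 (0)
 65  101111110010101101100→1 (0)
 66  011111100101011011000→0 (1)
 67  111111001010110110001→1 (0)
 68  111110010101101100010→1 (0)
 69  111100101011011000100→1 (0)
 70  111001010110110001000→1 (0)
 71  110010101101100010000→1 (1)
 72  100101011011000100001→1 (1)
 73  001010110110001000011→0 (1)
 74  010101101100010000111→0 (0)
 75  101011011000100001110→1 (0)
 76  010110110001000011100→0 (0)
 77  101101100010000111000→1 (0)
 78  011011000100001110000→0 (1)
 79  110110001000011100001→1 (1)
 80  101100010000111000011→1 (0)
 81  011000100001110000110→0 (1)
 82  110001000011100001101→1 (1)
 83  100010000111000011011→1 (1)
 84  000100001110000110111→0 (0)
 85  001000011100001101110→0 (1)
 86  010000111000011011101→0 (0)
 87  100001110000110111010→1 (1)
 88  000011100001101110101→0 (0)
 89  000111000011011101010→0 (0)
 90  001110000110111010100→0 (1)
 91  011100001101110101001→0 (1)
 92  111000011011101010011→1 (0)
 93  110000110111010100110→1 (1)
 94  100001101110101001101→1 (1)
 95  000011011101010011011→0 (0)
 96  000110111010100110110→0 (0)
 97  001101110101001101100→0 (1)
 98  011011101010011011001→0 (1)
 99  110111010100110110011→1 (1)
100  101110101001101100111→1 (0)
101  011101010011011001110→0 (1)
102  111010100110110011101→1 (0)
103  110101001101100111010→1 (1)
104  101010011011001110101→1 (0)
105  010100110110011101010→0 (0)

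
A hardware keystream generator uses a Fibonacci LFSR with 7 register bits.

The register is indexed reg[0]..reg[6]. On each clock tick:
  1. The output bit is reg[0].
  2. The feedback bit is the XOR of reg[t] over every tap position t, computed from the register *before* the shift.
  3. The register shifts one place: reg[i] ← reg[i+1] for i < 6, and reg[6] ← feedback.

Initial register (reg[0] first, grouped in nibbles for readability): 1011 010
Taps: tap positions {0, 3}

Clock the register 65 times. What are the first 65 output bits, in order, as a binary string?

10110100001010101111101001010001101110001111111000011101111001011

k : reg_k → out_k, fb_k
0: 1011010 → 1, fb=0
1: 0110100 → 0, fb=0
2: 1101000 → 1, fb=0
3: 1010000 → 1, fb=1
4: 0100001 → 0, fb=0
5: 1000010 → 1, fb=1
6: 0000101 → 0, fb=0
7: 0001010 → 0, fb=1
8: 0010101 → 0, fb=0
9: 0101010 → 0, fb=1
10: 1010101 → 1, fb=1
11: 0101011 → 0, fb=1
12: 1010111 → 1, fb=1
13: 0101111 → 0, fb=1
14: 1011111 → 1, fb=0
15: 0111110 → 0, fb=1
16: 1111101 → 1, fb=0
17: 1111010 → 1, fb=0
18: 1110100 → 1, fb=1
19: 1101001 → 1, fb=0
20: 1010010 → 1, fb=1
21: 0100101 → 0, fb=0
22: 1001010 → 1, fb=0
23: 0010100 → 0, fb=0
24: 0101000 → 0, fb=1
25: 1010001 → 1, fb=1
26: 0100011 → 0, fb=0
27: 1000110 → 1, fb=1
28: 0001101 → 0, fb=1
29: 0011011 → 0, fb=1
30: 0110111 → 0, fb=0
31: 1101110 → 1, fb=0
32: 1011100 → 1, fb=0
33: 0111000 → 0, fb=1
34: 1110001 → 1, fb=1
35: 1100011 → 1, fb=1
36: 1000111 → 1, fb=1
37: 0001111 → 0, fb=1
38: 0011111 → 0, fb=1
39: 0111111 → 0, fb=1
40: 1111111 → 1, fb=0
41: 1111110 → 1, fb=0
42: 1111100 → 1, fb=0
43: 1111000 → 1, fb=0
44: 1110000 → 1, fb=1
45: 1100001 → 1, fb=1
46: 1000011 → 1, fb=1
47: 0000111 → 0, fb=0
48: 0001110 → 0, fb=1
49: 0011101 → 0, fb=1
50: 0111011 → 0, fb=1
51: 1110111 → 1, fb=1
52: 1101111 → 1, fb=0
53: 1011110 → 1, fb=0
54: 0111100 → 0, fb=1
55: 1111001 → 1, fb=0
56: 1110010 → 1, fb=1
57: 1100101 → 1, fb=1
58: 1001011 → 1, fb=0
59: 0010110 → 0, fb=0
60: 0101100 → 0, fb=1
61: 1011001 → 1, fb=0
62: 0110010 → 0, fb=0
63: 1100100 → 1, fb=1
64: 1001001 → 1, fb=0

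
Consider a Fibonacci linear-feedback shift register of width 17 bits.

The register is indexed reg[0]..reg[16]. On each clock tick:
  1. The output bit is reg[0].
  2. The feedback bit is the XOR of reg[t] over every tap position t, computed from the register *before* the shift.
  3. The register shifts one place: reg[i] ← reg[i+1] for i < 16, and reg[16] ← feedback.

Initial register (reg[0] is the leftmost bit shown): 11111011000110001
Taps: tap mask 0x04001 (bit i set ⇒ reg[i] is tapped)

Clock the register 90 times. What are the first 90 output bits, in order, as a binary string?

step | reg (before) | out | fb
   0 | 11111011000110001 | 1 | 1
   1 | 11110110001100011 | 1 | 1
   2 | 11101100011000111 | 1 | 0
   3 | 11011000110001110 | 1 | 0
   4 | 10110001100011100 | 1 | 0
   5 | 01100011000111000 | 0 | 0
   6 | 11000110001110000 | 1 | 1
   7 | 10001100011100001 | 1 | 1
   8 | 00011000111000011 | 0 | 0
   9 | 00110001110000110 | 0 | 1
  10 | 01100011100001101 | 0 | 1
  11 | 11000111000011011 | 1 | 1
  12 | 10001110000110111 | 1 | 0
  13 | 00011100001101110 | 0 | 1
  14 | 00111000011011101 | 0 | 1
  15 | 01110000110111011 | 0 | 0
  16 | 11100001101110110 | 1 | 0
  17 | 11000011011101100 | 1 | 0
  18 | 10000110111011000 | 1 | 1
  19 | 00001101110110001 | 0 | 0
  20 | 00011011101100010 | 0 | 0
  21 | 00110111011000100 | 0 | 1
  22 | 01101110110001001 | 0 | 0
  23 | 11011101100010010 | 1 | 1
  24 | 10111011000100101 | 1 | 0
  25 | 01110110001001010 | 0 | 0
  26 | 11101100010010100 | 1 | 0
  27 | 11011000100101000 | 1 | 1
  28 | 10110001001010001 | 1 | 1
  29 | 01100010010100011 | 0 | 0
  30 | 11000100101000110 | 1 | 0
  31 | 10001001010001100 | 1 | 0
  32 | 00010010100011000 | 0 | 0
  33 | 00100101000110000 | 0 | 0
  34 | 01001010001100000 | 0 | 0
  35 | 10010100011000000 | 1 | 1
  36 | 00101000110000001 | 0 | 0
  37 | 01010001100000010 | 0 | 0
  38 | 10100011000000100 | 1 | 0
  39 | 01000110000001000 | 0 | 0
  40 | 10001100000010000 | 1 | 1
  41 | 00011000000100001 | 0 | 0
  42 | 00110000001000010 | 0 | 0
  43 | 01100000010000100 | 0 | 1
  44 | 11000000100001001 | 1 | 1
  45 | 10000001000010011 | 1 | 1
  46 | 00000010000100111 | 0 | 1
  47 | 00000100001001111 | 0 | 1
  48 | 00001000010011111 | 0 | 1
  49 | 00010000100111111 | 0 | 1
  50 | 00100001001111111 | 0 | 1
  51 | 01000010011111111 | 0 | 1
  52 | 10000100111111111 | 1 | 0
  53 | 00001001111111110 | 0 | 1
  54 | 00010011111111101 | 0 | 1
  55 | 00100111111111011 | 0 | 0
  56 | 01001111111110110 | 0 | 1
  57 | 10011111111101101 | 1 | 0
  58 | 00111111111011010 | 0 | 0
  59 | 01111111110110100 | 0 | 1
  60 | 11111111101101001 | 1 | 1
  61 | 11111111011010011 | 1 | 1
  62 | 11111110110100111 | 1 | 0
  63 | 11111101101001110 | 1 | 0
  64 | 11111011010011100 | 1 | 0
  65 | 11110110100111000 | 1 | 1
  66 | 11101101001110001 | 1 | 1
  67 | 11011010011100011 | 1 | 1
  68 | 10110100111000111 | 1 | 0
  69 | 01101001110001110 | 0 | 1
  70 | 11010011100011101 | 1 | 0
  71 | 10100111000111010 | 1 | 1
  72 | 01001110001110101 | 0 | 1
  73 | 10011100011101011 | 1 | 1
  74 | 00111000111010111 | 0 | 1
  75 | 01110001110101111 | 0 | 1
  76 | 11100011101011111 | 1 | 0
  77 | 11000111010111110 | 1 | 0
  78 | 10001110101111100 | 1 | 0
  79 | 00011101011111000 | 0 | 0
  80 | 00111010111110000 | 0 | 0
  81 | 01110101111100000 | 0 | 0
  82 | 11101011111000000 | 1 | 1
  83 | 11010111110000001 | 1 | 1
  84 | 10101111100000011 | 1 | 1
  85 | 01011111000000111 | 0 | 1
  86 | 10111110000001111 | 1 | 0
  87 | 01111100000011110 | 0 | 1
  88 | 11111000000111101 | 1 | 0
  89 | 11110000001111010 | 1 | 1

111110110001100011100001101110110001001010001100000010000100111111111011010011100011101011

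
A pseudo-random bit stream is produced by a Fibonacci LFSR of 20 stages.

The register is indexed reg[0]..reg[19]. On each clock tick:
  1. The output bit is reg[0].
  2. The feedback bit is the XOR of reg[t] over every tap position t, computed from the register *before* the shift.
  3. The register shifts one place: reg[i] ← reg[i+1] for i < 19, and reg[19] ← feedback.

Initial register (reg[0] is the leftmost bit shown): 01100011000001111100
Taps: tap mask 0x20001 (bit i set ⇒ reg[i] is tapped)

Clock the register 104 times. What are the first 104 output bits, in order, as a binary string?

tick  register→output (feedback)
  0  01100011000001111100→0 (1)
  1  11000110000011111001→1 (1)
  2  10001100000111110011→1 (1)
  3  00011000001111100111→0 (1)
  4  00110000011111001111→0 (1)
  5  01100000111110011111→0 (1)
  6  11000001111100111111→1 (0)
  7  10000011111001111110→1 (0)
  8  00000111110011111100→0 (1)
  9  00001111100111111001→0 (0)
 10  00011111001111110010→0 (0)
 11  00111110011111100100→0 (1)
 12  01111100111111001001→0 (0)
 13  11111001111110010010→1 (1)
 14  11110011111100100101→1 (0)
 15  11100111111001001010→1 (1)
 16  11001111110010010101→1 (0)
 17  10011111100100101010→1 (1)
 18  00111111001001010101→0 (1)
 19  01111110010010101011→0 (0)
 20  11111100100101010110→1 (0)
 21  11111001001010101100→1 (0)
 22  11110010010101011000→1 (1)
 23  11100100101010110001→1 (1)
 24  11001001010101100011→1 (1)
 25  10010010101011000111→1 (0)
 26  00100101010110001110→0 (1)
 27  01001010101100011101→0 (1)
 28  10010101011000111011→1 (1)
 29  00101010110001110111→0 (1)
 30  01010101100011101111→0 (1)
 31  10101011000111011111→1 (0)
 32  01010110001110111110→0 (1)
 33  10101100011101111101→1 (0)
 34  01011000111011111010→0 (0)
 35  10110001110111110100→1 (0)
 36  01100011101111101000→0 (0)
 37  11000111011111010000→1 (1)
 38  10001110111110100001→1 (1)
 39  00011101111101000011→0 (0)
 40  00111011111010000110→0 (1)
 41  01110111110100001101→0 (1)
 42  11101111101000011011→1 (1)
 43  11011111010000110111→1 (0)
 44  10111110100001101110→1 (0)
 45  01111101000011011100→0 (1)
 46  11111010000110111001→1 (1)
 47  11110100001101110011→1 (1)
 48  11101000011011100111→1 (0)
 49  11010000110111001110→1 (0)
 50  10100001101110011100→1 (0)
 51  01000011011100111000→0 (0)
 52  10000110111001110000→1 (1)
 53  00001101110011100001→0 (0)
 54  00011011100111000010→0 (0)
 55  00110111001110000100→0 (1)
 56  01101110011100001001→0 (0)
 57  11011100111000010010→1 (1)
 58  10111001110000100101→1 (0)
 59  01110011100001001010→0 (0)
 60  11100111000010010100→1 (0)
 61  11001110000100101000→1 (1)
 62  10011100001001010001→1 (1)
 63  00111000010010100011→0 (0)
 64  01110000100101000110→0 (1)
 65  11100001001010001101→1 (0)
 66  11000010010100011010→1 (1)
 67  10000100101000110101→1 (0)
 68  00001001010001101010→0 (0)
 69  00010010100011010100→0 (1)
 70  00100101000110101001→0 (0)
 71  01001010001101010010→0 (0)
 72  10010100011010100100→1 (0)
 73  00101000110101001000→0 (0)
 74  01010001101010010000→0 (0)
 75  10100011010100100000→1 (1)
 76  01000110101001000001→0 (0)
 77  10001101010010000010→1 (1)
 78  00011010100100000101→0 (1)
 79  00110101001000001011→0 (0)
 80  01101010010000010110→0 (1)
 81  11010100100000101101→1 (0)
 82  10101001000001011010→1 (1)
 83  01010010000010110101→0 (1)
 84  10100100000101101011→1 (1)
 85  01001000001011010111→0 (1)
 86  10010000010110101111→1 (0)
 87  00100000101101011110→0 (1)
 88  01000001011010111101→0 (1)
 89  10000010110101111011→1 (1)
 90  00000101101011110111→0 (1)
 91  00001011010111101111→0 (1)
 92  00010110101111011111→0 (1)
 93  00101101011110111111→0 (1)
 94  01011010111101111111→0 (1)
 95  10110101111011111111→1 (0)
 96  01101011110111111110→0 (1)
 97  11010111101111111101→1 (0)
 98  10101111011111111010→1 (1)
 99  01011110111111110101→0 (1)
100  10111101111111101011→1 (1)
101  01111011111111010111→0 (1)
102  11110111111110101111→1 (0)
103  11101111111101011110→1 (0)

01100011000001111100111111001001010101100011101111101000011011100111000010010100011010100100000101101011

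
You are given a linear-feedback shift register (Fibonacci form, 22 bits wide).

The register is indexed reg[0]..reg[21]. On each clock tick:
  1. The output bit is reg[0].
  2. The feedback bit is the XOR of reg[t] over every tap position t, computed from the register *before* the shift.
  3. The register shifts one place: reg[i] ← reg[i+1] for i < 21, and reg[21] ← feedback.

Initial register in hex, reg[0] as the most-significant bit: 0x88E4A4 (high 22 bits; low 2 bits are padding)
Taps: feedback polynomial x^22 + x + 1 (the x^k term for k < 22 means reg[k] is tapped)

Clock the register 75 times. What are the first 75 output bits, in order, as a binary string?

100010001110010010100110011001001011011110101010101101110110001111111111011

k : reg_k → out_k, fb_k
0: 1000100011100100101001 → 1, fb=1
1: 0001000111001001010011 → 0, fb=0
2: 0010001110010010100110 → 0, fb=0
3: 0100011100100101001100 → 0, fb=1
4: 1000111001001010011001 → 1, fb=1
5: 0001110010010100110011 → 0, fb=0
6: 0011100100101001100110 → 0, fb=0
7: 0111001001010011001100 → 0, fb=1
8: 1110010010100110011001 → 1, fb=0
9: 1100100101001100110010 → 1, fb=0
10: 1001001010011001100100 → 1, fb=1
11: 0010010100110011001001 → 0, fb=0
12: 0100101001100110010010 → 0, fb=1
13: 1001010011001100100101 → 1, fb=1
14: 0010100110011001001011 → 0, fb=0
15: 0101001100110010010110 → 0, fb=1
16: 1010011001100100101101 → 1, fb=1
17: 0100110011001001011011 → 0, fb=1
18: 1001100110010010110111 → 1, fb=1
19: 0011001100100101101111 → 0, fb=0
20: 0110011001001011011110 → 0, fb=1
21: 1100110010010110111101 → 1, fb=0
22: 1001100100101101111010 → 1, fb=1
23: 0011001001011011110101 → 0, fb=0
24: 0110010010110111101010 → 0, fb=1
25: 1100100101101111010101 → 1, fb=0
26: 1001001011011110101010 → 1, fb=1
27: 0010010110111101010101 → 0, fb=0
28: 0100101101111010101010 → 0, fb=1
29: 1001011011110101010101 → 1, fb=1
30: 0010110111101010101011 → 0, fb=0
31: 0101101111010101010110 → 0, fb=1
32: 1011011110101010101101 → 1, fb=1
33: 0110111101010101011011 → 0, fb=1
34: 1101111010101010110111 → 1, fb=0
35: 1011110101010101101110 → 1, fb=1
36: 0111101010101011011101 → 0, fb=1
37: 1111010101010110111011 → 1, fb=0
38: 1110101010101101110110 → 1, fb=0
39: 1101010101011011101100 → 1, fb=0
40: 1010101010110111011000 → 1, fb=1
41: 0101010101101110110001 → 0, fb=1
42: 1010101011011101100011 → 1, fb=1
43: 0101010110111011000111 → 0, fb=1
44: 1010101101110110001111 → 1, fb=1
45: 0101011011101100011111 → 0, fb=1
46: 1010110111011000111111 → 1, fb=1
47: 0101101110110001111111 → 0, fb=1
48: 1011011101100011111111 → 1, fb=1
49: 0110111011000111111111 → 0, fb=1
50: 1101110110001111111111 → 1, fb=0
51: 1011101100011111111110 → 1, fb=1
52: 0111011000111111111101 → 0, fb=1
53: 1110110001111111111011 → 1, fb=0
54: 1101100011111111110110 → 1, fb=0
55: 1011000111111111101100 → 1, fb=1
56: 0110001111111111011001 → 0, fb=1
57: 1100011111111110110011 → 1, fb=0
58: 1000111111111101100110 → 1, fb=1
59: 0001111111111011001101 → 0, fb=0
60: 0011111111110110011010 → 0, fb=0
61: 0111111111101100110100 → 0, fb=1
62: 1111111111011001101001 → 1, fb=0
63: 1111111110110011010010 → 1, fb=0
64: 1111111101100110100100 → 1, fb=0
65: 1111111011001101001000 → 1, fb=0
66: 1111110110011010010000 → 1, fb=0
67: 1111101100110100100000 → 1, fb=0
68: 1111011001101001000000 → 1, fb=0
69: 1110110011010010000000 → 1, fb=0
70: 1101100110100100000000 → 1, fb=0
71: 1011001101001000000000 → 1, fb=1
72: 0110011010010000000001 → 0, fb=1
73: 1100110100100000000011 → 1, fb=0
74: 1001101001000000000110 → 1, fb=1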